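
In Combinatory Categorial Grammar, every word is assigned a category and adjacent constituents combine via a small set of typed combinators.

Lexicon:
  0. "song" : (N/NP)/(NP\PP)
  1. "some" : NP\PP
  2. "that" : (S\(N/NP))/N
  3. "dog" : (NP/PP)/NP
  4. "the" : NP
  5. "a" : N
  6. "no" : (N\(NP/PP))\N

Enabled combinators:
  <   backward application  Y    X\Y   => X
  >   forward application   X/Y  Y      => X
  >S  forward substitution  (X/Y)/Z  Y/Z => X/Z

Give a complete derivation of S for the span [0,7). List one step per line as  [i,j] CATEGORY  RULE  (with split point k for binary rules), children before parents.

[0,1] (N/NP)/(NP\PP)  lex  "song"
[1,2] NP\PP  lex  "some"
[0,2] N/NP  >  k=1
[2,3] (S\(N/NP))/N  lex  "that"
[3,4] (NP/PP)/NP  lex  "dog"
[4,5] NP  lex  "the"
[3,5] NP/PP  >  k=4
[5,6] N  lex  "a"
[6,7] (N\(NP/PP))\N  lex  "no"
[5,7] N\(NP/PP)  <  k=6
[3,7] N  <  k=5
[2,7] S\(N/NP)  >  k=3
[0,7] S  <  k=2

[0,7] S   <
  [0,2] N/NP   >
    [0,1] "song" : (N/NP)/(NP\PP)
    [1,2] "some" : NP\PP
  [2,7] S\(N/NP)   >
    [2,3] "that" : (S\(N/NP))/N
    [3,7] N   <
      [3,5] NP/PP   >
        [3,4] "dog" : (NP/PP)/NP
        [4,5] "the" : NP
      [5,7] N\(NP/PP)   <
        [5,6] "a" : N
        [6,7] "no" : (N\(NP/PP))\N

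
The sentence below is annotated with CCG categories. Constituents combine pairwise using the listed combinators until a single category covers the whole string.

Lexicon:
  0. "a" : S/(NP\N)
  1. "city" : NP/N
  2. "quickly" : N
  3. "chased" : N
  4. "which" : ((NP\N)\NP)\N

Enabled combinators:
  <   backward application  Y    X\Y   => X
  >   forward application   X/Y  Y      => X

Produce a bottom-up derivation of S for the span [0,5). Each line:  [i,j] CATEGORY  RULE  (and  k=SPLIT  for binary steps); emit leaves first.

[0,5] S   >
  [0,1] "a" : S/(NP\N)
  [1,5] NP\N   <
    [1,3] NP   >
      [1,2] "city" : NP/N
      [2,3] "quickly" : N
    [3,5] (NP\N)\NP   <
      [3,4] "chased" : N
      [4,5] "which" : ((NP\N)\NP)\N

[0,1] S/(NP\N)  lex  "a"
[1,2] NP/N  lex  "city"
[2,3] N  lex  "quickly"
[1,3] NP  >  k=2
[3,4] N  lex  "chased"
[4,5] ((NP\N)\NP)\N  lex  "which"
[3,5] (NP\N)\NP  <  k=4
[1,5] NP\N  <  k=3
[0,5] S  >  k=1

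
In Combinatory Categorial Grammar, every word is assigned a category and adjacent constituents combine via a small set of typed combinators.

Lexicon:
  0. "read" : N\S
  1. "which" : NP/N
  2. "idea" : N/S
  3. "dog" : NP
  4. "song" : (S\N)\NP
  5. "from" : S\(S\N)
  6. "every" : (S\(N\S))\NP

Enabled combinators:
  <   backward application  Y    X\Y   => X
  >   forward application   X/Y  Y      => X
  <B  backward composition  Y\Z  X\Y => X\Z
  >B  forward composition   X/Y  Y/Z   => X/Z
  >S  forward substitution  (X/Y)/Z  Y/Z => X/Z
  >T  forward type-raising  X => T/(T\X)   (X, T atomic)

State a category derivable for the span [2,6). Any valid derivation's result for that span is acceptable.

N

[0,7] S   <
  [0,1] "read" : N\S
  [1,7] S\(N\S)   <
    [1,6] NP   >
      [1,2] "which" : NP/N
      [2,6] N   >
        [2,3] "idea" : N/S
        [3,6] S   <
          [3,5] S\N   <
            [3,4] "dog" : NP
            [4,5] "song" : (S\N)\NP
          [5,6] "from" : S\(S\N)
    [6,7] "every" : (S\(N\S))\NP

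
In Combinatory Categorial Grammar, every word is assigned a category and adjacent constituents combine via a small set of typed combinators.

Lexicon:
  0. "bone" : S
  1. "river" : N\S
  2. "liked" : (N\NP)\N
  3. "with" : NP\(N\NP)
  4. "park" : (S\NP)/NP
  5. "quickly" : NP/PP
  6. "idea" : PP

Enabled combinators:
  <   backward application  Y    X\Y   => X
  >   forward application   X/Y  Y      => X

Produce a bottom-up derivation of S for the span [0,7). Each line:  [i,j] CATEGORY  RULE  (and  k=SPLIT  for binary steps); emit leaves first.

[0,1] S  lex  "bone"
[1,2] N\S  lex  "river"
[0,2] N  <  k=1
[2,3] (N\NP)\N  lex  "liked"
[0,3] N\NP  <  k=2
[3,4] NP\(N\NP)  lex  "with"
[0,4] NP  <  k=3
[4,5] (S\NP)/NP  lex  "park"
[5,6] NP/PP  lex  "quickly"
[6,7] PP  lex  "idea"
[5,7] NP  >  k=6
[4,7] S\NP  >  k=5
[0,7] S  <  k=4

[0,7] S   <
  [0,4] NP   <
    [0,3] N\NP   <
      [0,2] N   <
        [0,1] "bone" : S
        [1,2] "river" : N\S
      [2,3] "liked" : (N\NP)\N
    [3,4] "with" : NP\(N\NP)
  [4,7] S\NP   >
    [4,5] "park" : (S\NP)/NP
    [5,7] NP   >
      [5,6] "quickly" : NP/PP
      [6,7] "idea" : PP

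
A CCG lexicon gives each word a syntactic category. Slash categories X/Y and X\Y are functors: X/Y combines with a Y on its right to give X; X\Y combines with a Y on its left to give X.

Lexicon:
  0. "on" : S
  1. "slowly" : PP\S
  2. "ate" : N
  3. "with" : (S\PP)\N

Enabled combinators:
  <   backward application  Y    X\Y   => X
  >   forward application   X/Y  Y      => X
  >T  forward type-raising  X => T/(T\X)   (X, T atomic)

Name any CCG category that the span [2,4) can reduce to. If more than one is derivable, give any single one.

S\PP

[0,4] S   <
  [0,2] PP   <
    [0,1] "on" : S
    [1,2] "slowly" : PP\S
  [2,4] S\PP   <
    [2,3] "ate" : N
    [3,4] "with" : (S\PP)\N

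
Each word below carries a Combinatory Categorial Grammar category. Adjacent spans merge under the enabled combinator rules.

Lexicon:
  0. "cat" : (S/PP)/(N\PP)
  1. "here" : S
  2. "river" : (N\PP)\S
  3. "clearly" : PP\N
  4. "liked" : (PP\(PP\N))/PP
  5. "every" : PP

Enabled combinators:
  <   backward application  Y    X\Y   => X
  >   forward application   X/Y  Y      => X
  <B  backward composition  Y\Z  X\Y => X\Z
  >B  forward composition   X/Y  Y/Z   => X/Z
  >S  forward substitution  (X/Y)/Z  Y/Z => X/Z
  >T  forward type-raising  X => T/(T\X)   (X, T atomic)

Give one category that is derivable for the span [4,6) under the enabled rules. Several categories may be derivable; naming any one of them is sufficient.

[0,6] S   >
  [0,3] S/PP   >
    [0,1] "cat" : (S/PP)/(N\PP)
    [1,3] N\PP   <
      [1,2] "here" : S
      [2,3] "river" : (N\PP)\S
  [3,6] PP   <
    [3,4] "clearly" : PP\N
    [4,6] PP\(PP\N)   >
      [4,5] "liked" : (PP\(PP\N))/PP
      [5,6] "every" : PP

PP\(PP\N)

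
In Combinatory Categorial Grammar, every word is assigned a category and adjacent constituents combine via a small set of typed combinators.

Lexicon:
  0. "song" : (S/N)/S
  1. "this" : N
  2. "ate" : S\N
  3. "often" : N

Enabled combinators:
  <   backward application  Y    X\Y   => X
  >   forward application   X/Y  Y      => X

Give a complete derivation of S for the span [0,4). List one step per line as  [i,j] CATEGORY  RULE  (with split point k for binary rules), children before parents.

[0,1] (S/N)/S  lex  "song"
[1,2] N  lex  "this"
[2,3] S\N  lex  "ate"
[1,3] S  <  k=2
[0,3] S/N  >  k=1
[3,4] N  lex  "often"
[0,4] S  >  k=3

[0,4] S   >
  [0,3] S/N   >
    [0,1] "song" : (S/N)/S
    [1,3] S   <
      [1,2] "this" : N
      [2,3] "ate" : S\N
  [3,4] "often" : N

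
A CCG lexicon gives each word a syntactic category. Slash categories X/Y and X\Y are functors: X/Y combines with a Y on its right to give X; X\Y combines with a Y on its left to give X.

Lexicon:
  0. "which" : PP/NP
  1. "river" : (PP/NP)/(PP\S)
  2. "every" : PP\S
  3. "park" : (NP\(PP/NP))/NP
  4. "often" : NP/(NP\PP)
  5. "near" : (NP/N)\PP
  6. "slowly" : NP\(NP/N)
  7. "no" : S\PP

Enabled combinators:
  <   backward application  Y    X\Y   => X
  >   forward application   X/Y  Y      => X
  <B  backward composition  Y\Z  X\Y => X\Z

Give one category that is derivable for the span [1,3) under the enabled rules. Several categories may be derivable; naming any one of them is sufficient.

PP/NP

[0,8] S   <
  [0,7] PP   >
    [0,1] "which" : PP/NP
    [1,7] NP   <
      [1,3] PP/NP   >
        [1,2] "river" : (PP/NP)/(PP\S)
        [2,3] "every" : PP\S
      [3,7] NP\(PP/NP)   >
        [3,4] "park" : (NP\(PP/NP))/NP
        [4,7] NP   >
          [4,5] "often" : NP/(NP\PP)
          [5,7] NP\PP   <B
            [5,6] "near" : (NP/N)\PP
            [6,7] "slowly" : NP\(NP/N)
  [7,8] "no" : S\PP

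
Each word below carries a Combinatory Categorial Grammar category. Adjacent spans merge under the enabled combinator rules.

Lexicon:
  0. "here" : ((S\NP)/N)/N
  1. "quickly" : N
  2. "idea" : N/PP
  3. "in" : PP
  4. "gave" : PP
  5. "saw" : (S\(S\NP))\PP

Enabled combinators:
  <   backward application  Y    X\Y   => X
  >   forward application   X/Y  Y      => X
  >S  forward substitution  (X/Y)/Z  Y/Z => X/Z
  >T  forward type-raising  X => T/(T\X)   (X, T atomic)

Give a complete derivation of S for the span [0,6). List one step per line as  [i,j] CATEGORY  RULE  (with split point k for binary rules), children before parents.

[0,1] ((S\NP)/N)/N  lex  "here"
[1,2] N  lex  "quickly"
[0,2] (S\NP)/N  >  k=1
[2,3] N/PP  lex  "idea"
[3,4] PP  lex  "in"
[2,4] N  >  k=3
[0,4] S\NP  >  k=2
[4,5] PP  lex  "gave"
[5,6] (S\(S\NP))\PP  lex  "saw"
[4,6] S\(S\NP)  <  k=5
[0,6] S  <  k=4

[0,6] S   <
  [0,4] S\NP   >
    [0,2] (S\NP)/N   >
      [0,1] "here" : ((S\NP)/N)/N
      [1,2] "quickly" : N
    [2,4] N   >
      [2,3] "idea" : N/PP
      [3,4] "in" : PP
  [4,6] S\(S\NP)   <
    [4,5] "gave" : PP
    [5,6] "saw" : (S\(S\NP))\PP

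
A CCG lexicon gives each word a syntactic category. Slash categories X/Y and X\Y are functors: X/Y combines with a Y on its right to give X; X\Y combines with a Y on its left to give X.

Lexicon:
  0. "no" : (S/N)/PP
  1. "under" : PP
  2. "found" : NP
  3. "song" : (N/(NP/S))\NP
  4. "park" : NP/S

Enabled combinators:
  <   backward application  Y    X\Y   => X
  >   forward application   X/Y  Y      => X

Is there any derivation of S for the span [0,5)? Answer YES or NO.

YES

[0,5] S   >
  [0,2] S/N   >
    [0,1] "no" : (S/N)/PP
    [1,2] "under" : PP
  [2,5] N   >
    [2,4] N/(NP/S)   <
      [2,3] "found" : NP
      [3,4] "song" : (N/(NP/S))\NP
    [4,5] "park" : NP/S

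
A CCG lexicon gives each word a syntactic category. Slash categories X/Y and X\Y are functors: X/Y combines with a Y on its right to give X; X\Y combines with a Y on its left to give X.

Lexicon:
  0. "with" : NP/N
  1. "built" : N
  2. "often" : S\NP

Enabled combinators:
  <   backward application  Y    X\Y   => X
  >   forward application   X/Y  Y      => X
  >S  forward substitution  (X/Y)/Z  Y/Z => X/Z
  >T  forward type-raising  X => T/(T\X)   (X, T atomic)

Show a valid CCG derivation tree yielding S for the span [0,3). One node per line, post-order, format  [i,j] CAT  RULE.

[0,1] NP/N  lex  "with"
[1,2] N  lex  "built"
[0,2] NP  >  k=1
[2,3] S\NP  lex  "often"
[0,3] S  <  k=2

[0,3] S   <
  [0,2] NP   >
    [0,1] "with" : NP/N
    [1,2] "built" : N
  [2,3] "often" : S\NP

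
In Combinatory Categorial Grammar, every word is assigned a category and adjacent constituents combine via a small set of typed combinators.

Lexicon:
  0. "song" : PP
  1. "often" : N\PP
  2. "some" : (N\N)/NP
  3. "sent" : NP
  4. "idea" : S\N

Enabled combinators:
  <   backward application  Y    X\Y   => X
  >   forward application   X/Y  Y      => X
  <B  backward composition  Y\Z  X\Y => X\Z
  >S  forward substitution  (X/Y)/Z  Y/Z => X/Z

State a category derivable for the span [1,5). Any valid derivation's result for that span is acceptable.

S\PP

[0,5] S   <
  [0,1] "song" : PP
  [1,5] S\PP   <B
    [1,2] "often" : N\PP
    [2,5] S\N   <B
      [2,4] N\N   >
        [2,3] "some" : (N\N)/NP
        [3,4] "sent" : NP
      [4,5] "idea" : S\N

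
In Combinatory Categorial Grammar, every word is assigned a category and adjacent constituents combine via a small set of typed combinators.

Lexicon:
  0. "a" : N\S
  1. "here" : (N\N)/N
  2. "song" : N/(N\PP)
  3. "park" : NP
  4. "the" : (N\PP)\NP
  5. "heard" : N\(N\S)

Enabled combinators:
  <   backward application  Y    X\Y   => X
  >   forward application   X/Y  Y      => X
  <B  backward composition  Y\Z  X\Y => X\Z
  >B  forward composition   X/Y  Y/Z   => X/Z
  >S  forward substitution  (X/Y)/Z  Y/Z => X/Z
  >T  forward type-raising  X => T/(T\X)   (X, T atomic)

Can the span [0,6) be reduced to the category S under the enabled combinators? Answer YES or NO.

NO

N\S (N\N)/N N/(N\PP) NP (N\PP)\NP N\(N\S)
CKY chart[0,6] = {N, N/(N\N), NP/(NP\N), PP/(PP\N), S/(S\N)}; S ∉ chart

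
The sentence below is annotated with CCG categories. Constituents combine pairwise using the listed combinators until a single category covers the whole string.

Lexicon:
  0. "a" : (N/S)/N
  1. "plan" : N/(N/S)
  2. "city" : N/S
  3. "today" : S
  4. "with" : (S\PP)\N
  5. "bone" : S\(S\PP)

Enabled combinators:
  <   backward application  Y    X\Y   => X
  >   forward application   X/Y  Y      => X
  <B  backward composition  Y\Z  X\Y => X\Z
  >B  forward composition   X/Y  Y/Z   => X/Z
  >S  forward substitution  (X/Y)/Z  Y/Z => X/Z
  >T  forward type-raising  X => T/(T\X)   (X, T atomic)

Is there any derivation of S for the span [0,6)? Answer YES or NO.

[0,6] S   <
  [0,4] N   >
    [0,3] N/S   >
      [0,1] "a" : (N/S)/N
      [1,3] N   >
        [1,2] "plan" : N/(N/S)
        [2,3] "city" : N/S
    [3,4] "today" : S
  [4,6] S\N   <B
    [4,5] "with" : (S\PP)\N
    [5,6] "bone" : S\(S\PP)

YES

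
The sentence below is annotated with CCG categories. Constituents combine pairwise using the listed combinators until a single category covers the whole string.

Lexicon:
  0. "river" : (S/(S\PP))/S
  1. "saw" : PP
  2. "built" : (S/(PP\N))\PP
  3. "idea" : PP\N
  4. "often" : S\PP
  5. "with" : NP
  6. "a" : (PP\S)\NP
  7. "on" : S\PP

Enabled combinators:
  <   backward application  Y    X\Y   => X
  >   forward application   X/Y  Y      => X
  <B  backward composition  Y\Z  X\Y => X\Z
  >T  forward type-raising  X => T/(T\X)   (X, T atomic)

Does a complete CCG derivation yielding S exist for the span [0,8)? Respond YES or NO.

[0,8] S   >
  [0,4] S/(S\PP)   >
    [0,1] "river" : (S/(S\PP))/S
    [1,4] S   >
      [1,3] S/(PP\N)   <
        [1,2] "saw" : PP
        [2,3] "built" : (S/(PP\N))\PP
      [3,4] "idea" : PP\N
  [4,8] S\PP   <B
    [4,5] "often" : S\PP
    [5,8] S\S   <B
      [5,7] PP\S   <
        [5,6] "with" : NP
        [6,7] "a" : (PP\S)\NP
      [7,8] "on" : S\PP

YES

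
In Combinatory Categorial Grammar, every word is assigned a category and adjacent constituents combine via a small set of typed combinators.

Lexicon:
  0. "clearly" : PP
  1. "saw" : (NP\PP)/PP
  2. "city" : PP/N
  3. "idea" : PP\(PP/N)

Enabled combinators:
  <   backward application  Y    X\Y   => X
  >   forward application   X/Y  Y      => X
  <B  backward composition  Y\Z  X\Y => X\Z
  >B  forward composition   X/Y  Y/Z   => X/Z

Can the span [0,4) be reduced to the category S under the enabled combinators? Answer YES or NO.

NO

PP (NP\PP)/PP PP/N PP\(PP/N)
CKY chart[0,4] = {NP}; S ∉ chart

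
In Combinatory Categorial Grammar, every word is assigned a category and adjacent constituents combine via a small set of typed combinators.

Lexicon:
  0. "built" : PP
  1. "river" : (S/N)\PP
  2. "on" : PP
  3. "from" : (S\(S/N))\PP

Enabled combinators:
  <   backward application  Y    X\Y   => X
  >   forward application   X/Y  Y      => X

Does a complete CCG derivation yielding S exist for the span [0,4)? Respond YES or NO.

YES

[0,4] S   <
  [0,2] S/N   <
    [0,1] "built" : PP
    [1,2] "river" : (S/N)\PP
  [2,4] S\(S/N)   <
    [2,3] "on" : PP
    [3,4] "from" : (S\(S/N))\PP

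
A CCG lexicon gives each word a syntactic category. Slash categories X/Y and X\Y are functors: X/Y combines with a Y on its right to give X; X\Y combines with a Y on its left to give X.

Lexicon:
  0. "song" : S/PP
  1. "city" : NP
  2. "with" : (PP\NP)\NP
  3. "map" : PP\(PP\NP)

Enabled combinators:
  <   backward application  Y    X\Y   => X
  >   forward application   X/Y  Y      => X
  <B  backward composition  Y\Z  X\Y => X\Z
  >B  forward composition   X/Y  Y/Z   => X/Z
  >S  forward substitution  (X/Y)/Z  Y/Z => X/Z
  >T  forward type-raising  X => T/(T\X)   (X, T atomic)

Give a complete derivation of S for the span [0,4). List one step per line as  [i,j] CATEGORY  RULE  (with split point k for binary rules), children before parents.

[0,1] S/PP  lex  "song"
[1,2] NP  lex  "city"
[2,3] (PP\NP)\NP  lex  "with"
[1,3] PP\NP  <  k=2
[3,4] PP\(PP\NP)  lex  "map"
[1,4] PP  <  k=3
[0,4] S  >  k=1

[0,4] S   >
  [0,1] "song" : S/PP
  [1,4] PP   <
    [1,3] PP\NP   <
      [1,2] "city" : NP
      [2,3] "with" : (PP\NP)\NP
    [3,4] "map" : PP\(PP\NP)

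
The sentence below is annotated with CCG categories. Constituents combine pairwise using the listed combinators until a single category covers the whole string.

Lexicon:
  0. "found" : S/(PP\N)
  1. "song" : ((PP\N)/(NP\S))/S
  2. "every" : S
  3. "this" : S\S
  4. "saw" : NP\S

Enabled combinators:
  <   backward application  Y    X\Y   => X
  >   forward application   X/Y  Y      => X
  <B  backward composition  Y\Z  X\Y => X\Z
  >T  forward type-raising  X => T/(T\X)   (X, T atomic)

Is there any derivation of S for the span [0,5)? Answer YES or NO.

[0,5] S   >
  [0,1] "found" : S/(PP\N)
  [1,5] PP\N   >
    [1,3] (PP\N)/(NP\S)   >
      [1,2] "song" : ((PP\N)/(NP\S))/S
      [2,3] "every" : S
    [3,5] NP\S   <B
      [3,4] "this" : S\S
      [4,5] "saw" : NP\S

YES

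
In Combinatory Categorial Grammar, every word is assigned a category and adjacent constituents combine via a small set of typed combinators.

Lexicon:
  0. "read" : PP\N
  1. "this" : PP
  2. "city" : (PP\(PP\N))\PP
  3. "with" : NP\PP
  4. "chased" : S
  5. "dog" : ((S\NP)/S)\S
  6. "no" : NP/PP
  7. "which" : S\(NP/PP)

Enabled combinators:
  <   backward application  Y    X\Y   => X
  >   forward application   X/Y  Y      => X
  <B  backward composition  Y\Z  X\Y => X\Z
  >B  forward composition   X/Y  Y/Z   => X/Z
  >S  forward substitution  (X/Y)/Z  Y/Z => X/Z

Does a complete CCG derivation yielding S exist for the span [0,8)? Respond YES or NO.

[0,8] S   <
  [0,4] NP   <
    [0,3] PP   <
      [0,1] "read" : PP\N
      [1,3] PP\(PP\N)   <
        [1,2] "this" : PP
        [2,3] "city" : (PP\(PP\N))\PP
    [3,4] "with" : NP\PP
  [4,8] S\NP   >
    [4,6] (S\NP)/S   <
      [4,5] "chased" : S
      [5,6] "dog" : ((S\NP)/S)\S
    [6,8] S   <
      [6,7] "no" : NP/PP
      [7,8] "which" : S\(NP/PP)

YES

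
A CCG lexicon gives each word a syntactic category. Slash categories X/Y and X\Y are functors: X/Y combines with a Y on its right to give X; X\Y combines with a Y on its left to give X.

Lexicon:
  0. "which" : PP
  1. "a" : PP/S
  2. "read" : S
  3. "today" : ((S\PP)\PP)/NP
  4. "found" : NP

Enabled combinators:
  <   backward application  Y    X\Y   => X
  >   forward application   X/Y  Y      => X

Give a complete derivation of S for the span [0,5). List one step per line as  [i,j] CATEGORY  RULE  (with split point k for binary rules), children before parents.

[0,5] S   <
  [0,1] "which" : PP
  [1,5] S\PP   <
    [1,3] PP   >
      [1,2] "a" : PP/S
      [2,3] "read" : S
    [3,5] (S\PP)\PP   >
      [3,4] "today" : ((S\PP)\PP)/NP
      [4,5] "found" : NP

[0,1] PP  lex  "which"
[1,2] PP/S  lex  "a"
[2,3] S  lex  "read"
[1,3] PP  >  k=2
[3,4] ((S\PP)\PP)/NP  lex  "today"
[4,5] NP  lex  "found"
[3,5] (S\PP)\PP  >  k=4
[1,5] S\PP  <  k=3
[0,5] S  <  k=1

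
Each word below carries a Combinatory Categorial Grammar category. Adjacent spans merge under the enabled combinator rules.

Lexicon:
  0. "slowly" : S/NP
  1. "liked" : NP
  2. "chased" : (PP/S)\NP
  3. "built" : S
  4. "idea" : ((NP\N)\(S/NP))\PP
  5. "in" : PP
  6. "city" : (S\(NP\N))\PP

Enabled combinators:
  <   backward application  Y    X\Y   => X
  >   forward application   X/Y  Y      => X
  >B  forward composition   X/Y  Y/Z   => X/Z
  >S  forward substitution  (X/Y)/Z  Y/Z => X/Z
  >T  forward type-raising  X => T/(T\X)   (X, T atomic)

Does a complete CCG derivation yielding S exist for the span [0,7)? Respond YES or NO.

YES

[0,7] S   <
  [0,5] NP\N   <
    [0,1] "slowly" : S/NP
    [1,5] (NP\N)\(S/NP)   <
      [1,4] PP   >
        [1,3] PP/S   <
          [1,2] "liked" : NP
          [2,3] "chased" : (PP/S)\NP
        [3,4] "built" : S
      [4,5] "idea" : ((NP\N)\(S/NP))\PP
  [5,7] S\(NP\N)   <
    [5,6] "in" : PP
    [6,7] "city" : (S\(NP\N))\PP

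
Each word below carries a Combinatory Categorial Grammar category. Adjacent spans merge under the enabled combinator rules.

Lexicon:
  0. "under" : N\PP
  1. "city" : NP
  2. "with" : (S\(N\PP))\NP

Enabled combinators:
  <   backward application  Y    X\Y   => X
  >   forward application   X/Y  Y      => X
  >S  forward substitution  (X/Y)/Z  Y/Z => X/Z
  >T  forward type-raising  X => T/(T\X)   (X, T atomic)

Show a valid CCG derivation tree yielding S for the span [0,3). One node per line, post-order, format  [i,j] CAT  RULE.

[0,3] S   <
  [0,1] "under" : N\PP
  [1,3] S\(N\PP)   <
    [1,2] "city" : NP
    [2,3] "with" : (S\(N\PP))\NP

[0,1] N\PP  lex  "under"
[1,2] NP  lex  "city"
[2,3] (S\(N\PP))\NP  lex  "with"
[1,3] S\(N\PP)  <  k=2
[0,3] S  <  k=1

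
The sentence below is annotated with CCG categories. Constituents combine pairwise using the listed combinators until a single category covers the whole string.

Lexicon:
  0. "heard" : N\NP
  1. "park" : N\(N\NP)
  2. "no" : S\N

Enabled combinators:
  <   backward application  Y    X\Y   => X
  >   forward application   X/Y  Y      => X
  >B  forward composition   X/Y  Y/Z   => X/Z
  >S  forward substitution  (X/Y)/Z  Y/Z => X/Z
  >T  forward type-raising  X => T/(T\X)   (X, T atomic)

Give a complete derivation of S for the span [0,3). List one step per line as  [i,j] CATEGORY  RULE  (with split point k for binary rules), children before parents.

[0,1] N\NP  lex  "heard"
[1,2] N\(N\NP)  lex  "park"
[0,2] N  <  k=1
[2,3] S\N  lex  "no"
[0,3] S  <  k=2

[0,3] S   <
  [0,2] N   <
    [0,1] "heard" : N\NP
    [1,2] "park" : N\(N\NP)
  [2,3] "no" : S\N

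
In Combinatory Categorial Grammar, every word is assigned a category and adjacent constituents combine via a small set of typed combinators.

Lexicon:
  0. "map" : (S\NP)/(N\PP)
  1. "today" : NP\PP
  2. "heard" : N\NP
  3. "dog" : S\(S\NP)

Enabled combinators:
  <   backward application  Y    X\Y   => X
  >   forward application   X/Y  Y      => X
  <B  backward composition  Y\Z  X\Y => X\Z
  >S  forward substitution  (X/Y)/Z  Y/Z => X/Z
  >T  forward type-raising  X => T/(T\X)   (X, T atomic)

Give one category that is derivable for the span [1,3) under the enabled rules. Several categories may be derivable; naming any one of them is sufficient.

[0,4] S   <
  [0,3] S\NP   >
    [0,1] "map" : (S\NP)/(N\PP)
    [1,3] N\PP   <B
      [1,2] "today" : NP\PP
      [2,3] "heard" : N\NP
  [3,4] "dog" : S\(S\NP)

N\PP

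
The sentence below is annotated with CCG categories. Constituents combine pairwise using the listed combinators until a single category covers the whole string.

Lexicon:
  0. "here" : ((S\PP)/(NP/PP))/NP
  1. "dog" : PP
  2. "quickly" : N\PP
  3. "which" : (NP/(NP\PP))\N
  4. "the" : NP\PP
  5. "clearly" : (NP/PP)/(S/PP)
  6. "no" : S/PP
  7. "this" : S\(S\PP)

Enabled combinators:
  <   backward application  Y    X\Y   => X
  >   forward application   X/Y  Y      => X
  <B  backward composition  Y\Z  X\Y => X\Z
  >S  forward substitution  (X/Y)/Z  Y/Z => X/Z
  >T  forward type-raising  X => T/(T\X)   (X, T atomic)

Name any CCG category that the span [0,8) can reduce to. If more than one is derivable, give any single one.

[0,8] S   <
  [0,7] S\PP   >
    [0,5] (S\PP)/(NP/PP)   >
      [0,1] "here" : ((S\PP)/(NP/PP))/NP
      [1,5] NP   >
        [1,4] NP/(NP\PP)   <
          [1,3] N   <
            [1,2] "dog" : PP
            [2,3] "quickly" : N\PP
          [3,4] "which" : (NP/(NP\PP))\N
        [4,5] "the" : NP\PP
    [5,7] NP/PP   >
      [5,6] "clearly" : (NP/PP)/(S/PP)
      [6,7] "no" : S/PP
  [7,8] "this" : S\(S\PP)

S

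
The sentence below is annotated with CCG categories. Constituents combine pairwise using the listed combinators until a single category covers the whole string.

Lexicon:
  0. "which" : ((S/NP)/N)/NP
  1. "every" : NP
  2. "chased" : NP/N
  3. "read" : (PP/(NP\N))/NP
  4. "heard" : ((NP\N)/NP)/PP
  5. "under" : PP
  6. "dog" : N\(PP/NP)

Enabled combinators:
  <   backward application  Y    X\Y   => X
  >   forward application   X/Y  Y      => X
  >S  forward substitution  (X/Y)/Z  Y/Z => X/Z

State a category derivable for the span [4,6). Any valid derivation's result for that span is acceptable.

(NP\N)/NP

[0,7] S   >
  [0,3] S/N   >S
    [0,2] (S/NP)/N   >
      [0,1] "which" : ((S/NP)/N)/NP
      [1,2] "every" : NP
    [2,3] "chased" : NP/N
  [3,7] N   <
    [3,6] PP/NP   >S
      [3,4] "read" : (PP/(NP\N))/NP
      [4,6] (NP\N)/NP   >
        [4,5] "heard" : ((NP\N)/NP)/PP
        [5,6] "under" : PP
    [6,7] "dog" : N\(PP/NP)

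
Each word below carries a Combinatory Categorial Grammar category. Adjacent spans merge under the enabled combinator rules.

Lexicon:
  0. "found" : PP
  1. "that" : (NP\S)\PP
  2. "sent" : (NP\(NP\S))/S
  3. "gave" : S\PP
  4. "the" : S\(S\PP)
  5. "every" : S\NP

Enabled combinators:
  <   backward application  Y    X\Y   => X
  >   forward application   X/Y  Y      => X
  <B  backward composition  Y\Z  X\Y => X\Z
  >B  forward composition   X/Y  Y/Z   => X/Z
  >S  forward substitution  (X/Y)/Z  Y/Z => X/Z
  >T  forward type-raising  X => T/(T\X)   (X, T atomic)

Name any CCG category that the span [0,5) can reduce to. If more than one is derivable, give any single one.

NP

[0,6] S   <
  [0,5] NP   <
    [0,2] NP\S   <
      [0,1] "found" : PP
      [1,2] "that" : (NP\S)\PP
    [2,5] NP\(NP\S)   >
      [2,3] "sent" : (NP\(NP\S))/S
      [3,5] S   <
        [3,4] "gave" : S\PP
        [4,5] "the" : S\(S\PP)
  [5,6] "every" : S\NP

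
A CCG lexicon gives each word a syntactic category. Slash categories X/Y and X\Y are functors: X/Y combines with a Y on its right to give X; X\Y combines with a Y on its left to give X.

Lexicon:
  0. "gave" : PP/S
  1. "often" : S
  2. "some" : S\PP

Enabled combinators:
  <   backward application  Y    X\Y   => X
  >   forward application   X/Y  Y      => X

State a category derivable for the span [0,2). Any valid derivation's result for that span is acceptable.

[0,3] S   <
  [0,2] PP   >
    [0,1] "gave" : PP/S
    [1,2] "often" : S
  [2,3] "some" : S\PP

PP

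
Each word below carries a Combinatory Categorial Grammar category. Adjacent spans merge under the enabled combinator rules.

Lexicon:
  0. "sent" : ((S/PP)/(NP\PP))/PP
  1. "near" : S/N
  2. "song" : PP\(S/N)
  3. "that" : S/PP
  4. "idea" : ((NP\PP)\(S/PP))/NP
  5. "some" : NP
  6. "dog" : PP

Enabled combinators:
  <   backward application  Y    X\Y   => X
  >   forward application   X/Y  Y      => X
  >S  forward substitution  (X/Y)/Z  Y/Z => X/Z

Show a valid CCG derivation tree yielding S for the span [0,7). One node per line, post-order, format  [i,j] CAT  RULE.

[0,1] ((S/PP)/(NP\PP))/PP  lex  "sent"
[1,2] S/N  lex  "near"
[2,3] PP\(S/N)  lex  "song"
[1,3] PP  <  k=2
[0,3] (S/PP)/(NP\PP)  >  k=1
[3,4] S/PP  lex  "that"
[4,5] ((NP\PP)\(S/PP))/NP  lex  "idea"
[5,6] NP  lex  "some"
[4,6] (NP\PP)\(S/PP)  >  k=5
[3,6] NP\PP  <  k=4
[0,6] S/PP  >  k=3
[6,7] PP  lex  "dog"
[0,7] S  >  k=6

[0,7] S   >
  [0,6] S/PP   >
    [0,3] (S/PP)/(NP\PP)   >
      [0,1] "sent" : ((S/PP)/(NP\PP))/PP
      [1,3] PP   <
        [1,2] "near" : S/N
        [2,3] "song" : PP\(S/N)
    [3,6] NP\PP   <
      [3,4] "that" : S/PP
      [4,6] (NP\PP)\(S/PP)   >
        [4,5] "idea" : ((NP\PP)\(S/PP))/NP
        [5,6] "some" : NP
  [6,7] "dog" : PP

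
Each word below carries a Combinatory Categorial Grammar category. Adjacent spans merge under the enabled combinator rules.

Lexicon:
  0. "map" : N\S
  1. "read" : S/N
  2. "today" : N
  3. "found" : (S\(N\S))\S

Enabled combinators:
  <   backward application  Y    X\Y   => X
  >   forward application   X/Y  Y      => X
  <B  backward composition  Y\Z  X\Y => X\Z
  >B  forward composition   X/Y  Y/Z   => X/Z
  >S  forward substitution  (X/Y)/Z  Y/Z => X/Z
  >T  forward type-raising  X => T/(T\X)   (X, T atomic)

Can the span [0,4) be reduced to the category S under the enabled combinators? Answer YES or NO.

[0,4] S   <
  [0,1] "map" : N\S
  [1,4] S\(N\S)   <
    [1,3] S   >
      [1,2] "read" : S/N
      [2,3] "today" : N
    [3,4] "found" : (S\(N\S))\S

YES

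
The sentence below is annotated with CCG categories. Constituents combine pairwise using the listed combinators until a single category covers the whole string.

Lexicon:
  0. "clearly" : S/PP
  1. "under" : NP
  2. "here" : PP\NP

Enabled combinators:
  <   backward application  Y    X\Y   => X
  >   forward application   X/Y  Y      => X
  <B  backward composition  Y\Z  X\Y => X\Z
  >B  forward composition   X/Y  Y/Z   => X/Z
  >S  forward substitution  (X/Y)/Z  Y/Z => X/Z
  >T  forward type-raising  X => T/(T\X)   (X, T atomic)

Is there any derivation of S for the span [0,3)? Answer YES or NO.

YES

[0,3] S   >
  [0,1] "clearly" : S/PP
  [1,3] PP   >
    [1,2] PP/(PP\NP)   >T
      [1,2] "under" : NP
    [2,3] "here" : PP\NP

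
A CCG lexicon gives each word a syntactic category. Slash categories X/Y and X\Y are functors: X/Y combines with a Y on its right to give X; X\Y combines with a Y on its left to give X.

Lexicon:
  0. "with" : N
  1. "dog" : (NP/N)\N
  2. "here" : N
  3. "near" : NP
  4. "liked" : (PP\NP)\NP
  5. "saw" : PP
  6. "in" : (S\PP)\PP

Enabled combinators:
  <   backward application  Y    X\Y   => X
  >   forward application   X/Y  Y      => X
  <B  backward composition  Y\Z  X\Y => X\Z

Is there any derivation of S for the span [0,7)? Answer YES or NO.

[0,7] S   <
  [0,3] NP   >
    [0,2] NP/N   <
      [0,1] "with" : N
      [1,2] "dog" : (NP/N)\N
    [2,3] "here" : N
  [3,7] S\NP   <B
    [3,5] PP\NP   <
      [3,4] "near" : NP
      [4,5] "liked" : (PP\NP)\NP
    [5,7] S\PP   <
      [5,6] "saw" : PP
      [6,7] "in" : (S\PP)\PP

YES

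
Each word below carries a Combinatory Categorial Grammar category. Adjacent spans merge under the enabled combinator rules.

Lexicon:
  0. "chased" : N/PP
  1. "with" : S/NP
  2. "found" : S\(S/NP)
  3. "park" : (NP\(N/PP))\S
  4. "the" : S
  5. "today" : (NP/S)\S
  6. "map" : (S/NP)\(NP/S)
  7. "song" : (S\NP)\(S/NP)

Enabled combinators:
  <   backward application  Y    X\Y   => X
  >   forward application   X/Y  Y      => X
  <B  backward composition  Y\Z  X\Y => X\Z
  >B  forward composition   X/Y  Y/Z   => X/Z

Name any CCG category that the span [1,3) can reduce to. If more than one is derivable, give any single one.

[0,8] S   <
  [0,4] NP   <
    [0,1] "chased" : N/PP
    [1,4] NP\(N/PP)   <
      [1,3] S   <
        [1,2] "with" : S/NP
        [2,3] "found" : S\(S/NP)
      [3,4] "park" : (NP\(N/PP))\S
  [4,8] S\NP   <
    [4,7] S/NP   <
      [4,6] NP/S   <
        [4,5] "the" : S
        [5,6] "today" : (NP/S)\S
      [6,7] "map" : (S/NP)\(NP/S)
    [7,8] "song" : (S\NP)\(S/NP)

S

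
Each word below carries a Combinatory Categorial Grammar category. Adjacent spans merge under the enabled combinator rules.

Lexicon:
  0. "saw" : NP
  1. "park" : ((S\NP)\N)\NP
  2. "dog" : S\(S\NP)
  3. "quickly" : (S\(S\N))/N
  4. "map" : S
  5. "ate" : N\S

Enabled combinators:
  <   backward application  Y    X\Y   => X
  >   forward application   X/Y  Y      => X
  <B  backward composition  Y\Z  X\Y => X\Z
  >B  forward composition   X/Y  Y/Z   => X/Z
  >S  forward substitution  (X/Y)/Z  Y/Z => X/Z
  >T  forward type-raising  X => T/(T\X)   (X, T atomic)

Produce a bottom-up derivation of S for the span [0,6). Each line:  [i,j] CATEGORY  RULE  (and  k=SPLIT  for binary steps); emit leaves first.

[0,1] NP  lex  "saw"
[1,2] ((S\NP)\N)\NP  lex  "park"
[0,2] (S\NP)\N  <  k=1
[2,3] S\(S\NP)  lex  "dog"
[0,3] S\N  <B  k=2
[3,4] (S\(S\N))/N  lex  "quickly"
[4,5] S  lex  "map"
[4,5] N/(N\S)  >T
[5,6] N\S  lex  "ate"
[4,6] N  >  k=5
[3,6] S\(S\N)  >  k=4
[0,6] S  <  k=3

[0,6] S   <
  [0,3] S\N   <B
    [0,2] (S\NP)\N   <
      [0,1] "saw" : NP
      [1,2] "park" : ((S\NP)\N)\NP
    [2,3] "dog" : S\(S\NP)
  [3,6] S\(S\N)   >
    [3,4] "quickly" : (S\(S\N))/N
    [4,6] N   >
      [4,5] N/(N\S)   >T
        [4,5] "map" : S
      [5,6] "ate" : N\S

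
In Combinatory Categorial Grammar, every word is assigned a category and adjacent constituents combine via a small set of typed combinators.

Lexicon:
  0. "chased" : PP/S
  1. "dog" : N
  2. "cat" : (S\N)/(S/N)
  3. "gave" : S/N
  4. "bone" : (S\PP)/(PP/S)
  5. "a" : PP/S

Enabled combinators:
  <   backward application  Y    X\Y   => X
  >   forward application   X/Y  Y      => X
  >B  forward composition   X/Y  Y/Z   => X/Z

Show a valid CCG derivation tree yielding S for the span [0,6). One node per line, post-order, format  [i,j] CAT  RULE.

[0,6] S   <
  [0,4] PP   >
    [0,1] "chased" : PP/S
    [1,4] S   <
      [1,2] "dog" : N
      [2,4] S\N   >
        [2,3] "cat" : (S\N)/(S/N)
        [3,4] "gave" : S/N
  [4,6] S\PP   >
    [4,5] "bone" : (S\PP)/(PP/S)
    [5,6] "a" : PP/S

[0,1] PP/S  lex  "chased"
[1,2] N  lex  "dog"
[2,3] (S\N)/(S/N)  lex  "cat"
[3,4] S/N  lex  "gave"
[2,4] S\N  >  k=3
[1,4] S  <  k=2
[0,4] PP  >  k=1
[4,5] (S\PP)/(PP/S)  lex  "bone"
[5,6] PP/S  lex  "a"
[4,6] S\PP  >  k=5
[0,6] S  <  k=4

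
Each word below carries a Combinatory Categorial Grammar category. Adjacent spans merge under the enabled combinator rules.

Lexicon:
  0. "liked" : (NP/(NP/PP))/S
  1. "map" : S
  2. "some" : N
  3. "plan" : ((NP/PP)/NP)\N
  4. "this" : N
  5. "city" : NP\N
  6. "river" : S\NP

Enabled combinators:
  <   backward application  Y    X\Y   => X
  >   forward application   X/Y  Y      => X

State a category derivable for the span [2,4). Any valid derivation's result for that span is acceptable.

[0,7] S   <
  [0,6] NP   >
    [0,2] NP/(NP/PP)   >
      [0,1] "liked" : (NP/(NP/PP))/S
      [1,2] "map" : S
    [2,6] NP/PP   >
      [2,4] (NP/PP)/NP   <
        [2,3] "some" : N
        [3,4] "plan" : ((NP/PP)/NP)\N
      [4,6] NP   <
        [4,5] "this" : N
        [5,6] "city" : NP\N
  [6,7] "river" : S\NP

(NP/PP)/NP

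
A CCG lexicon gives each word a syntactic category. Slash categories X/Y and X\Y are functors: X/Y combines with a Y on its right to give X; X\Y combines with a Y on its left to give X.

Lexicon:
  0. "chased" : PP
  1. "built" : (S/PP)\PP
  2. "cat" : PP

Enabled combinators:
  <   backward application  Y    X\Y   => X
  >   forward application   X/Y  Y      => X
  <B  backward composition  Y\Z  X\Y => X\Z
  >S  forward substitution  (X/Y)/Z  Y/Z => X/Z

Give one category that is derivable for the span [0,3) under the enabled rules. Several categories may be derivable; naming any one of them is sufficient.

[0,3] S   >
  [0,2] S/PP   <
    [0,1] "chased" : PP
    [1,2] "built" : (S/PP)\PP
  [2,3] "cat" : PP

S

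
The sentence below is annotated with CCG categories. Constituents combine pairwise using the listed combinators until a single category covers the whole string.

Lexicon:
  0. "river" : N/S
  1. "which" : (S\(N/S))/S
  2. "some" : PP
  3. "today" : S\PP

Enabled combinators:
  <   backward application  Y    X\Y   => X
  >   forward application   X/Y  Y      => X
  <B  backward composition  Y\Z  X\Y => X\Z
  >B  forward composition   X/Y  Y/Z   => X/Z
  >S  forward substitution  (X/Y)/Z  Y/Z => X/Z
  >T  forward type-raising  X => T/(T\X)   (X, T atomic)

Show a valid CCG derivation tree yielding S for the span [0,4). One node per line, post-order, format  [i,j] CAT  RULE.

[0,4] S   <
  [0,1] "river" : N/S
  [1,4] S\(N/S)   >
    [1,2] "which" : (S\(N/S))/S
    [2,4] S   >
      [2,3] S/(S\PP)   >T
        [2,3] "some" : PP
      [3,4] "today" : S\PP

[0,1] N/S  lex  "river"
[1,2] (S\(N/S))/S  lex  "which"
[2,3] PP  lex  "some"
[2,3] S/(S\PP)  >T
[3,4] S\PP  lex  "today"
[2,4] S  >  k=3
[1,4] S\(N/S)  >  k=2
[0,4] S  <  k=1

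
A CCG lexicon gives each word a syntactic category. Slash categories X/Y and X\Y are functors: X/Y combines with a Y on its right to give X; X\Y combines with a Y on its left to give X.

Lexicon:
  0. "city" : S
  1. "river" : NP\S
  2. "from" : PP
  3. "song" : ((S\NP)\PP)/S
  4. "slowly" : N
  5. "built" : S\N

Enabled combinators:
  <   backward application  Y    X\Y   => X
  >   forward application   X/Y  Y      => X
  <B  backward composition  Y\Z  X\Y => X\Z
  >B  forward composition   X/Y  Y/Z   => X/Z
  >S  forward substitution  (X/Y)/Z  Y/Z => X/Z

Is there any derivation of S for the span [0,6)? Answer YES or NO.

YES

[0,6] S   <
  [0,2] NP   <
    [0,1] "city" : S
    [1,2] "river" : NP\S
  [2,6] S\NP   <
    [2,3] "from" : PP
    [3,6] (S\NP)\PP   >
      [3,4] "song" : ((S\NP)\PP)/S
      [4,6] S   <
        [4,5] "slowly" : N
        [5,6] "built" : S\N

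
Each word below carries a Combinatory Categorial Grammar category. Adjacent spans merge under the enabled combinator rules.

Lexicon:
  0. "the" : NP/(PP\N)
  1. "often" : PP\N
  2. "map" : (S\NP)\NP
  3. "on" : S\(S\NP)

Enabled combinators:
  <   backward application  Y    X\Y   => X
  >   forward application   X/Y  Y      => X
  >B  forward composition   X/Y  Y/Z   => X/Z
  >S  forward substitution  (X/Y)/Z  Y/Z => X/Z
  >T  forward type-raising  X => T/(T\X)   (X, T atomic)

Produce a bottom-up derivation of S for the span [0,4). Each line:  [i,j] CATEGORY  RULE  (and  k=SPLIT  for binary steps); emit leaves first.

[0,4] S   <
  [0,3] S\NP   <
    [0,2] NP   >
      [0,1] "the" : NP/(PP\N)
      [1,2] "often" : PP\N
    [2,3] "map" : (S\NP)\NP
  [3,4] "on" : S\(S\NP)

[0,1] NP/(PP\N)  lex  "the"
[1,2] PP\N  lex  "often"
[0,2] NP  >  k=1
[2,3] (S\NP)\NP  lex  "map"
[0,3] S\NP  <  k=2
[3,4] S\(S\NP)  lex  "on"
[0,4] S  <  k=3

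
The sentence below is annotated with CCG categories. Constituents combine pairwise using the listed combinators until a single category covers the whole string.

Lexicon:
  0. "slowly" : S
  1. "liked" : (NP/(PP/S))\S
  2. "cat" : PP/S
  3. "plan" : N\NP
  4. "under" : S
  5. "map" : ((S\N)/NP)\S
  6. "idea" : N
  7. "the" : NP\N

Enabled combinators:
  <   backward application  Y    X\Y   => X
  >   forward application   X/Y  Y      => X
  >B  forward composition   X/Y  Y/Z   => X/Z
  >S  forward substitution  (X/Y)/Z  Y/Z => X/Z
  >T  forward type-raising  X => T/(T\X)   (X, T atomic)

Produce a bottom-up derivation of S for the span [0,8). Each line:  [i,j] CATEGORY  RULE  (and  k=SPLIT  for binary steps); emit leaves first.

[0,8] S   <
  [0,4] N   <
    [0,3] NP   >
      [0,2] NP/(PP/S)   <
        [0,1] "slowly" : S
        [1,2] "liked" : (NP/(PP/S))\S
      [2,3] "cat" : PP/S
    [3,4] "plan" : N\NP
  [4,8] S\N   >
    [4,6] (S\N)/NP   <
      [4,5] "under" : S
      [5,6] "map" : ((S\N)/NP)\S
    [6,8] NP   >
      [6,7] NP/(NP\N)   >T
        [6,7] "idea" : N
      [7,8] "the" : NP\N

[0,1] S  lex  "slowly"
[1,2] (NP/(PP/S))\S  lex  "liked"
[0,2] NP/(PP/S)  <  k=1
[2,3] PP/S  lex  "cat"
[0,3] NP  >  k=2
[3,4] N\NP  lex  "plan"
[0,4] N  <  k=3
[4,5] S  lex  "under"
[5,6] ((S\N)/NP)\S  lex  "map"
[4,6] (S\N)/NP  <  k=5
[6,7] N  lex  "idea"
[6,7] NP/(NP\N)  >T
[7,8] NP\N  lex  "the"
[6,8] NP  >  k=7
[4,8] S\N  >  k=6
[0,8] S  <  k=4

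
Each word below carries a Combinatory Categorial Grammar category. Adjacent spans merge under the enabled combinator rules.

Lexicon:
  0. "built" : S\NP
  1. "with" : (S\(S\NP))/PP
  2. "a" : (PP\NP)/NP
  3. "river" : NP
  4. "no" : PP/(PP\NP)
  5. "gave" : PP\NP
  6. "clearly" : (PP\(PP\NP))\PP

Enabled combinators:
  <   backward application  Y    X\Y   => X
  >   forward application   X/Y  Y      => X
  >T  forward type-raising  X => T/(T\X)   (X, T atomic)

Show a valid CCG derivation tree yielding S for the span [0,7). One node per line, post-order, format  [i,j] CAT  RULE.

[0,7] S   <
  [0,1] "built" : S\NP
  [1,7] S\(S\NP)   >
    [1,2] "with" : (S\(S\NP))/PP
    [2,7] PP   <
      [2,4] PP\NP   >
        [2,3] "a" : (PP\NP)/NP
        [3,4] "river" : NP
      [4,7] PP\(PP\NP)   <
        [4,6] PP   >
          [4,5] "no" : PP/(PP\NP)
          [5,6] "gave" : PP\NP
        [6,7] "clearly" : (PP\(PP\NP))\PP

[0,1] S\NP  lex  "built"
[1,2] (S\(S\NP))/PP  lex  "with"
[2,3] (PP\NP)/NP  lex  "a"
[3,4] NP  lex  "river"
[2,4] PP\NP  >  k=3
[4,5] PP/(PP\NP)  lex  "no"
[5,6] PP\NP  lex  "gave"
[4,6] PP  >  k=5
[6,7] (PP\(PP\NP))\PP  lex  "clearly"
[4,7] PP\(PP\NP)  <  k=6
[2,7] PP  <  k=4
[1,7] S\(S\NP)  >  k=2
[0,7] S  <  k=1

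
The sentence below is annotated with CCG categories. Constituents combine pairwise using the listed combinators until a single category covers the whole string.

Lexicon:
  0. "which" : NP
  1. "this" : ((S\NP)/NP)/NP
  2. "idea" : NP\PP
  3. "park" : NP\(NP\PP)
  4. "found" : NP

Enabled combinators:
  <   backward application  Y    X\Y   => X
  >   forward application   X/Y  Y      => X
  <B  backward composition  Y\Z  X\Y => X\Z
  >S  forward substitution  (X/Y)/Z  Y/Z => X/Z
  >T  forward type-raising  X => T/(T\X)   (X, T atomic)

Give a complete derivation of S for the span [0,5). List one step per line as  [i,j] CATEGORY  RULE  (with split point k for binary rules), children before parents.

[0,1] NP  lex  "which"
[1,2] ((S\NP)/NP)/NP  lex  "this"
[2,3] NP\PP  lex  "idea"
[3,4] NP\(NP\PP)  lex  "park"
[2,4] NP  <  k=3
[1,4] (S\NP)/NP  >  k=2
[4,5] NP  lex  "found"
[1,5] S\NP  >  k=4
[0,5] S  <  k=1

[0,5] S   <
  [0,1] "which" : NP
  [1,5] S\NP   >
    [1,4] (S\NP)/NP   >
      [1,2] "this" : ((S\NP)/NP)/NP
      [2,4] NP   <
        [2,3] "idea" : NP\PP
        [3,4] "park" : NP\(NP\PP)
    [4,5] "found" : NP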